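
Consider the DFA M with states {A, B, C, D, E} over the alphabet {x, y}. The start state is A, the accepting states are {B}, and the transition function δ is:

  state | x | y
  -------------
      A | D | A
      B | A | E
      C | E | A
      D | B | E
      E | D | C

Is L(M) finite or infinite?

infinite

State A is reachable from the start and can reach an accepting state, and it lies on the cycle A → A.
Traversing that cycle any number of times yields accepted strings of unbounded length, so the language is infinite.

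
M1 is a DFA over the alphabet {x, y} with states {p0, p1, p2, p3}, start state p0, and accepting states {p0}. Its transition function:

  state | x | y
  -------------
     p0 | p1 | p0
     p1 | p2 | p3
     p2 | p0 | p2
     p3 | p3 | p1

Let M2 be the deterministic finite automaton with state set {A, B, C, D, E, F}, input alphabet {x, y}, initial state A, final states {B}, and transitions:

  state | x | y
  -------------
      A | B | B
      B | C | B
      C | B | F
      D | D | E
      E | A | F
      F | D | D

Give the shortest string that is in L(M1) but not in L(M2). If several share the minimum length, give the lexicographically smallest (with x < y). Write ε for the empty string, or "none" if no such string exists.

ε

The empty string ε is accepted by M1 but not by M2.
Since ε is the unique shortest string, it is the required witness.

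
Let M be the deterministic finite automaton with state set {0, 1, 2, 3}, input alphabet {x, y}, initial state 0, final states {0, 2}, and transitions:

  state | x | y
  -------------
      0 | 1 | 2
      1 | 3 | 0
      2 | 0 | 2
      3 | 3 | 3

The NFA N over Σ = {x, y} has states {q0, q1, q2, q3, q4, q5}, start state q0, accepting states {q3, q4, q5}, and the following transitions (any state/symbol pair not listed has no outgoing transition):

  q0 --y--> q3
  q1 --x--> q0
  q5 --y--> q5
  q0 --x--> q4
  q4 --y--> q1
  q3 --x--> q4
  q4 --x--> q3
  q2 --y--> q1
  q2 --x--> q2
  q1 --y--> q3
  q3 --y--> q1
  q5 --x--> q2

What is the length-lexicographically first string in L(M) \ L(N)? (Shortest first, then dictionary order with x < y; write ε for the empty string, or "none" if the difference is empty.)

The empty string ε is accepted by M but not by N.
Since ε is the unique shortest string, it is the required witness.

ε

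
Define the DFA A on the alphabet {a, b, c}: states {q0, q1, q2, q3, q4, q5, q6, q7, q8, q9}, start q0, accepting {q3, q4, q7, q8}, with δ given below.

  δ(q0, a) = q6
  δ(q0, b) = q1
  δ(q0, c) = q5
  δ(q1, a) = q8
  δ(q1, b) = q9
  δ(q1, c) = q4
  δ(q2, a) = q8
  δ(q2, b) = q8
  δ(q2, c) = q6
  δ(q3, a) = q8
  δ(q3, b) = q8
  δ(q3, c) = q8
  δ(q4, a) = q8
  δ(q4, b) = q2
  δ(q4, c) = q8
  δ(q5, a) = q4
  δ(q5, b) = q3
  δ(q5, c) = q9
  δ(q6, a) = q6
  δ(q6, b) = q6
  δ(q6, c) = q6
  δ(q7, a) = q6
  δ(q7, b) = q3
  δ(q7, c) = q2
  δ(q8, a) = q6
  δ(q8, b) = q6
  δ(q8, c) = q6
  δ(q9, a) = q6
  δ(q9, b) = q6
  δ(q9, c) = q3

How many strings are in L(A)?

23

The useful subgraph on states {q0, q1, q2, q3, q4, q5, q8, q9} is acyclic, so L(A) is finite; the longest accepting path visits 5 useful states, giving maximum string length 4.
Counting accepting paths from q0 by length: 4 of length 2, 9 of length 3, 10 of length 4. Total 23.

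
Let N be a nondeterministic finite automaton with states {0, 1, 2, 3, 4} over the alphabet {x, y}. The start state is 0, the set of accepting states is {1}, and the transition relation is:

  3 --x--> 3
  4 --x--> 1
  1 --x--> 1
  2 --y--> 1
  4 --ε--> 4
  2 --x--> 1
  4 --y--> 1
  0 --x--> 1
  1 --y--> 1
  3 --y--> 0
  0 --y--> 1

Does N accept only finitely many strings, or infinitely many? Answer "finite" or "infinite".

infinite

State 1 is reachable from the start and can reach an accepting state, and it lies on the cycle 1 → 1.
Traversing that cycle any number of times yields accepted strings of unbounded length, so the language is infinite.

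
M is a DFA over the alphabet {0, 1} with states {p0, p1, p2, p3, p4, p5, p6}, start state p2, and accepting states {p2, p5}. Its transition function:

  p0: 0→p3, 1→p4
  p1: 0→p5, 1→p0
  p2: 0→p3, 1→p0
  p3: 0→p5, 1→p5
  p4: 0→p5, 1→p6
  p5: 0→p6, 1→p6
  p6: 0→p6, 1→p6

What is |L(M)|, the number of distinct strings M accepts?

6

The useful subgraph on states {p0, p2, p3, p4, p5} is acyclic, so L(M) is finite; the longest accepting path visits 4 useful states, giving maximum string length 3.
Counting accepting paths from p2 by length: 1 of length 0, 2 of length 2, 3 of length 3. Total 6.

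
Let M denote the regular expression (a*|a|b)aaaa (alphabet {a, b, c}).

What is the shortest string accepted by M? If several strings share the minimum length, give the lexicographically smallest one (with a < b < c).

By inspection of the expression, no string of length less than 4 matches, and aaaa is the lexicographically first match of length 4.

aaaa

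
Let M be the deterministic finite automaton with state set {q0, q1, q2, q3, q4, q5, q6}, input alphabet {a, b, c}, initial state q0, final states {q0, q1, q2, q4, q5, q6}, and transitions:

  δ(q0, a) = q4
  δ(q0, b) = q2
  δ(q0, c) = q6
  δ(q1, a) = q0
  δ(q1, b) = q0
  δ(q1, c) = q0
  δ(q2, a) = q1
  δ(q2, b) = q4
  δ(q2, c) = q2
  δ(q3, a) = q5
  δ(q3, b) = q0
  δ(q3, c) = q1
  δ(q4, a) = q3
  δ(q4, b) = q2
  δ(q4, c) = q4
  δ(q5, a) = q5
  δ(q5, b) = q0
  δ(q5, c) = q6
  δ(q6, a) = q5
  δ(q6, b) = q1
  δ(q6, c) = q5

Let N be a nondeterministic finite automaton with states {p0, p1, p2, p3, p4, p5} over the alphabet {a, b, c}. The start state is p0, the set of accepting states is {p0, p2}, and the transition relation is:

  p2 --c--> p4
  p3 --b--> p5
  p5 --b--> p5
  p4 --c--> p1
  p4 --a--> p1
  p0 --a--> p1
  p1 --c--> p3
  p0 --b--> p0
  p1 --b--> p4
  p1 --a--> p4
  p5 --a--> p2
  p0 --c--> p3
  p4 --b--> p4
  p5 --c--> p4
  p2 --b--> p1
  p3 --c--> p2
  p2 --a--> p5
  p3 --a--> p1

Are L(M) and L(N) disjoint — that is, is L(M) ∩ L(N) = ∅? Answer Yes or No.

No

The empty string ε is accepted by both M and N.
Hence L(M) ∩ L(N) ≠ ∅.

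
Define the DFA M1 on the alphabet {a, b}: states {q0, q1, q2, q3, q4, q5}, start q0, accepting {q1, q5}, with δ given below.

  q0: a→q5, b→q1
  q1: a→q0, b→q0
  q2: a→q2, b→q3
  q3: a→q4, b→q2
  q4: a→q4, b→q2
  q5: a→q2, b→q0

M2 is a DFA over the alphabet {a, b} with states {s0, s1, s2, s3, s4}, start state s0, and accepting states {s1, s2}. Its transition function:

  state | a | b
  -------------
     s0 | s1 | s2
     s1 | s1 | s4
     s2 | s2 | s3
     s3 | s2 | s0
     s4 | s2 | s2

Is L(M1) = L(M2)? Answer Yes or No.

No

The string bab is accepted by M1 but rejected by M2.
So L(M1) ≠ L(M2).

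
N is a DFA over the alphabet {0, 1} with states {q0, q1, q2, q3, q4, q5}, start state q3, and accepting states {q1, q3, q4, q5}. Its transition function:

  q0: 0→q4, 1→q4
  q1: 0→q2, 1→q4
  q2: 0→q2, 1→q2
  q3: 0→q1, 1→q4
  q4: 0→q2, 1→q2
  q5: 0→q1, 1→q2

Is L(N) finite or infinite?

The useful states (reachable from q3 and able to reach an accepting state) are {q1, q3, q4}.
Restricted to these states the transition graph has no cycle, so every accepting path has bounded length and L is finite.

finite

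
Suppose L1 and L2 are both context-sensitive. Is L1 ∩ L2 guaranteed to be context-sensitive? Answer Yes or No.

An LBA keeps a copy of the input on a second track, runs the LBA for L₁, and if that accepts restores the input and runs the LBA for L₂; linear space suffices, so L₁ ∩ L₂ is context-sensitive.
So the context-sensitive languages are closed under intersection.

Yes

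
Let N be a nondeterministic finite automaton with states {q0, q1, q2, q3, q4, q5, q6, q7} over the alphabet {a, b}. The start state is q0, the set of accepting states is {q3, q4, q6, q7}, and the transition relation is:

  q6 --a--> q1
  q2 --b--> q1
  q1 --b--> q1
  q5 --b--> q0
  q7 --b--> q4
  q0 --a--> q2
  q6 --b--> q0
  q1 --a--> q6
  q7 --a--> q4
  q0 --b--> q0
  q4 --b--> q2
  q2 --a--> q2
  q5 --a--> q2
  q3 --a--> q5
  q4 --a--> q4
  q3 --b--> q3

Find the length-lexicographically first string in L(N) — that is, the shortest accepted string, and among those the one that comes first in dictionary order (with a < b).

A breadth-first search from q0 reaches an accepting state first via the path q0 → q2 → q1 → q6 on input aba.
No string of length < 3 is accepted (BFS exhausts all shorter strings without reaching an accepting state), and aba is the lexicographically least accepting string of length 3.

aba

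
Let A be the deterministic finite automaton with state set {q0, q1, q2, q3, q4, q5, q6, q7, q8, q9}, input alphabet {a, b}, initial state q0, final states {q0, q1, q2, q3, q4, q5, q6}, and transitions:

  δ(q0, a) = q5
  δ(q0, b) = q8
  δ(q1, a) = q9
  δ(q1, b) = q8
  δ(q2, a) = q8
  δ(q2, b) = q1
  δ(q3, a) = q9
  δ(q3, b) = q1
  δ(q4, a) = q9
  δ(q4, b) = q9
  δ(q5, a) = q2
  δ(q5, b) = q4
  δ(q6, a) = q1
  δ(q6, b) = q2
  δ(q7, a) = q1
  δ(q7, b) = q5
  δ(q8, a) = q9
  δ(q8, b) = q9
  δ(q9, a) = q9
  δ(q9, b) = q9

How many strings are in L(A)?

5

The useful subgraph on states {q0, q1, q2, q4, q5} is acyclic, so L(A) is finite; the longest accepting path visits 4 useful states, giving maximum string length 3.
Counting accepting paths from q0 by length: 1 of length 0, 1 of length 1, 2 of length 2, 1 of length 3. Total 5.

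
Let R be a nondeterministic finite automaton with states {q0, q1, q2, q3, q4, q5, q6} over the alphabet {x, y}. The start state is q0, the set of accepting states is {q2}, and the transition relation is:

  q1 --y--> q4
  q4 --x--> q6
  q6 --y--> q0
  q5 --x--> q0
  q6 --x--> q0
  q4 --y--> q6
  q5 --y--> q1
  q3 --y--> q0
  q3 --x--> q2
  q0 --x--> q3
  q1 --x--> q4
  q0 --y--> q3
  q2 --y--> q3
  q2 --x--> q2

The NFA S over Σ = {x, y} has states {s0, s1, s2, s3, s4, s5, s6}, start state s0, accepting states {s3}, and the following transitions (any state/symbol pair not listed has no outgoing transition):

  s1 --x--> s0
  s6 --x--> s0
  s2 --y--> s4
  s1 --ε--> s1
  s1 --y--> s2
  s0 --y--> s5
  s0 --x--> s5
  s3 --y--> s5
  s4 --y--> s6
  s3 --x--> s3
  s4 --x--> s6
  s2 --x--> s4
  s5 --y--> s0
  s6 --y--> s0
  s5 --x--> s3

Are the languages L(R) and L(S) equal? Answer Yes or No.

Exploring the product automaton R × S from the start pair (q0, s0), following both machines on each input symbol, reaches 3 state pairs: (q0, s0), (q3, s5), (q2, s3).
R accepts in {q2} and S accepts in {s3}. In every reachable pair the two components are either both accepting — (q2, s3) — or both non-accepting, so no string is accepted by exactly one of the machines: L(R) \ L(S) and L(S) \ L(R) are both empty.
Hence every string is accepted by R iff it is accepted by S, and the two languages coincide.

Yes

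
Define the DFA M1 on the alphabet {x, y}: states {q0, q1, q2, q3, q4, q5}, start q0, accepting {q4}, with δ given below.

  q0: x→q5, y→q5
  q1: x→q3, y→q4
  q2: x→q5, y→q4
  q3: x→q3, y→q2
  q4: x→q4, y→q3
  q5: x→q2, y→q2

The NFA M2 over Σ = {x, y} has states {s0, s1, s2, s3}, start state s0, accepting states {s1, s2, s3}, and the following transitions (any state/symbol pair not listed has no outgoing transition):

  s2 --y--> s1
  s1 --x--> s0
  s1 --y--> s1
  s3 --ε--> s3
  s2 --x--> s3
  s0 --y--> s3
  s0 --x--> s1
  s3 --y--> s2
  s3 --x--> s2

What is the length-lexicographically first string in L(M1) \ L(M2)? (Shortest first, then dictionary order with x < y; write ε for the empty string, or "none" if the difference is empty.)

xyyx

The string xyyx is accepted by M1 but not by M2.
No shorter string lies in the difference, and xyyx is the lexicographically first length-4 string in L(M1) \ L(M2).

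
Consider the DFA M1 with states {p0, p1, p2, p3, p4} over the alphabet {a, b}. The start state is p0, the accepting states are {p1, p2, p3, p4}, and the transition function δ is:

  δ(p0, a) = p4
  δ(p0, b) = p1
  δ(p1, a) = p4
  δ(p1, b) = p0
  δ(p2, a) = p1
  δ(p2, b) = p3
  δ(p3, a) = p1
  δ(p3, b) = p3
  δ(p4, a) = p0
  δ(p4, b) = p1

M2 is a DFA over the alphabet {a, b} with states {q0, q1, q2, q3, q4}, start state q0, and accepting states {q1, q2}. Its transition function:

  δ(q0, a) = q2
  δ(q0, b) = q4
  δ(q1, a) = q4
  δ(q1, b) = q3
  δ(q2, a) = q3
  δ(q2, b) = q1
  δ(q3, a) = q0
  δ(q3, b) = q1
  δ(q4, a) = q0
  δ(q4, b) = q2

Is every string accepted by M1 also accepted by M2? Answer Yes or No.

No

The string b is in L(M1) but not in L(M2).
So L(M1) ⊄ L(M2).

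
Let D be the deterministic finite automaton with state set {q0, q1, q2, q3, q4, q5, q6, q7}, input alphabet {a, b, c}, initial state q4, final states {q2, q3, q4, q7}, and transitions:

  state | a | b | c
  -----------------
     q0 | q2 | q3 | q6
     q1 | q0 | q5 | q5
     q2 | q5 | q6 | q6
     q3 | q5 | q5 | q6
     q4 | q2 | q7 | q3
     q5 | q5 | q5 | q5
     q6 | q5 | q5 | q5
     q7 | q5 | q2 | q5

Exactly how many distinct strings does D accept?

The useful subgraph on states {q2, q3, q4, q7} is acyclic, so L(D) is finite; the longest accepting path visits 3 useful states, giving maximum string length 2.
Counting accepting paths from q4 by length: 1 of length 0, 3 of length 1, 1 of length 2. Total 5.

5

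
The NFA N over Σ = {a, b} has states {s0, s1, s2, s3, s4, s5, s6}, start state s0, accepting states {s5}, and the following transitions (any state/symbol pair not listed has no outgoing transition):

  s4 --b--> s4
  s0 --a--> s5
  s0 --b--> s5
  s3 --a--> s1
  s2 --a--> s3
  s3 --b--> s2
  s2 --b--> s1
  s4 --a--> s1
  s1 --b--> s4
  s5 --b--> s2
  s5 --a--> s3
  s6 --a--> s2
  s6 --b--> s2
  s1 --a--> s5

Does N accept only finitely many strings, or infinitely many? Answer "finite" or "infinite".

infinite

State s1 is reachable from the start and can reach an accepting state, and it lies on the cycle s1 → s4 → s1.
Traversing that cycle any number of times yields accepted strings of unbounded length, so the language is infinite.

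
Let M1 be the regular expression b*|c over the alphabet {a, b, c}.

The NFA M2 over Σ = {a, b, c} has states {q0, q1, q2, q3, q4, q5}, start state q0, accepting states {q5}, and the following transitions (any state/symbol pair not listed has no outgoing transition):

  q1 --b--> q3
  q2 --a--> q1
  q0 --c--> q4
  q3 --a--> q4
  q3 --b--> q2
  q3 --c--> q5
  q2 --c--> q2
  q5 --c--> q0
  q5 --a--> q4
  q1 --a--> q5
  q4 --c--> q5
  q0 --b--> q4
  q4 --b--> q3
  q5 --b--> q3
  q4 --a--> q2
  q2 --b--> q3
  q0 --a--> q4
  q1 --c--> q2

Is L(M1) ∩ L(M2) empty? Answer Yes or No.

Converting the expression M1 to a DFA (subset construction, then merging equivalent states) gives the minimal DFA with states {r0, r1, r2, r3}, start state r0, accepting states {r0, r2, r3} and transitions r0: a→r1, b→r2, c→r3; r1: a→r1, b→r1, c→r1; r2: a→r1, b→r2, c→r1; r3: a→r1, b→r1, c→r1.
Exploring the product automaton M1 × M2 from the start pair (r0, q0), following both machines on each input symbol, reaches 11 state pairs: (r0, q0), (r1, q4), (r2, q4), (r3, q4), (r1, q2), (r1, q3), (r1, q5), (r2, q3), (r1, q1), (r1, q0), (r2, q2).
M1 accepts in {r0, r2, r3} and M2 accepts in {q5}; no reachable pair has both components accepting, so no string drives both machines to acceptance simultaneously and L(M1) ∩ L(M2) = ∅.
So no string is accepted by both, and the intersection is empty.

Yes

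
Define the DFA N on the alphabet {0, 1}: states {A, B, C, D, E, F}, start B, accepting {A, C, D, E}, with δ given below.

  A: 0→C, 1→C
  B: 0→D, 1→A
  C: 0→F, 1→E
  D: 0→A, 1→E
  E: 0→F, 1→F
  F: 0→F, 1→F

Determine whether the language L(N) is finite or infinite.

The useful states (reachable from B and able to reach an accepting state) are {A, B, C, D, E}.
Restricted to these states the transition graph has no cycle, so every accepting path has bounded length and L is finite.

finite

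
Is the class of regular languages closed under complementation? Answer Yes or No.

Yes

Take a complete DFA for L and swap accepting and non-accepting states; the resulting DFA accepts exactly Σ* \ L.
So the regular languages are closed under complement.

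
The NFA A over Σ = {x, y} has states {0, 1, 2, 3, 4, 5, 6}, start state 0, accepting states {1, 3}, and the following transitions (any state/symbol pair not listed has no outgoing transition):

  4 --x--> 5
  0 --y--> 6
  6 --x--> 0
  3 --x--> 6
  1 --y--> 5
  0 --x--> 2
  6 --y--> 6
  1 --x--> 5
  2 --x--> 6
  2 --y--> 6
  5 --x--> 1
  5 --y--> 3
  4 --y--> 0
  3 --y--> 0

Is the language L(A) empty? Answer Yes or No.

Yes

The states reachable from the start state are {0, 2, 6}.
None of the accepting states {1, 3} is reachable, so no string is accepted and L(A) = ∅.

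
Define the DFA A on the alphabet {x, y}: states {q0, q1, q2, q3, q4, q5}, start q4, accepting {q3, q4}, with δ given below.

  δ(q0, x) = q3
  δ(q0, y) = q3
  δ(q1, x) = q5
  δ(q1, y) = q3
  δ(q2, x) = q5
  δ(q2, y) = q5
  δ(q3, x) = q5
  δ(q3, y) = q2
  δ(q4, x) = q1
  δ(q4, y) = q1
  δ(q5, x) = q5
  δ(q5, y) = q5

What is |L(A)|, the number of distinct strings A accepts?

3

The useful subgraph on states {q1, q3, q4} is acyclic, so L(A) is finite; the longest accepting path visits 3 useful states, giving maximum string length 2.
Counting accepting paths from q4 by length: 1 of length 0, 2 of length 2. Total 3.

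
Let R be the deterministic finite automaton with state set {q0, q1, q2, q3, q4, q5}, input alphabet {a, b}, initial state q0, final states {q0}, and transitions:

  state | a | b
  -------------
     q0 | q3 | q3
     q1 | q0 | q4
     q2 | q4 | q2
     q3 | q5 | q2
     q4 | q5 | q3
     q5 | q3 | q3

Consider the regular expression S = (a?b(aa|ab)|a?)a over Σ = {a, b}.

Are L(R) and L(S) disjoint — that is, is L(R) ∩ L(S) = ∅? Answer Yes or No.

Converting the expression S to a DFA (subset construction, then merging equivalent states) gives the minimal DFA with states {s0, s1, s2, s3, s4, s5, s6}, start state s0, accepting states {s1, s3} and transitions s0: a→s1, b→s2; s1: a→s3, b→s2; s2: a→s4, b→s5; s3: a→s5, b→s5; s4: a→s6, b→s6; s5: a→s5, b→s5; s6: a→s3, b→s5.
Exploring the product automaton R × S from the start pair (q0, s0), following both machines on each input symbol, reaches 14 state pairs: (q0, s0), (q3, s1), (q3, s2), (q5, s3), (q2, s2), (q5, s4), (q2, s5), (q3, s5), (q4, s4), (q3, s6), (q4, s5), (q5, s5), (q5, s6), (q3, s3).
R accepts in {q0} and S accepts in {s1, s3}; no reachable pair has both components accepting, so no string drives both machines to acceptance simultaneously and L(R) ∩ L(S) = ∅.
So no string is accepted by both, and the intersection is empty.

Yes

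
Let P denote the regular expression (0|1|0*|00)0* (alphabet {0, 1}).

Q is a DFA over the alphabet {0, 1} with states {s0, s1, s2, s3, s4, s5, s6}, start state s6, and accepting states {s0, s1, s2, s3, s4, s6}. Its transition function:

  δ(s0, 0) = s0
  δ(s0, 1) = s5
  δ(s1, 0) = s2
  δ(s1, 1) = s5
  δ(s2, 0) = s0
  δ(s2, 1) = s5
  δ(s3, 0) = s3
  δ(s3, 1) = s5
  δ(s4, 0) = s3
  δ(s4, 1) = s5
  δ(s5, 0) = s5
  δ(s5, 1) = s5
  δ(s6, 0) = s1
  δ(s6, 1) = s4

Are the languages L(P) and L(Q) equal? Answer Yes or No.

Yes

Converting the expression P to a DFA (subset construction, then merging equivalent states) gives the minimal DFA with states {p0, p1, p2}, start state p0, accepting states {p0, p1} and transitions p0: 0→p1, 1→p1; p1: 0→p1, 1→p2; p2: 0→p2, 1→p2.
Exploring the product automaton P × Q from the start pair (p0, s6), following both machines on each input symbol, reaches 7 state pairs: (p0, s6), (p1, s1), (p1, s4), (p1, s2), (p2, s5), (p1, s3), (p1, s0).
P accepts in {p0, p1} and Q accepts in {s0, s1, s2, s3, s4, s6}. In every reachable pair the two components are either both accepting — (p0, s6), (p1, s1), (p1, s4), (p1, s2), (p1, s3), (p1, s0) — or both non-accepting, so no string is accepted by exactly one of the machines: L(P) \ L(Q) and L(Q) \ L(P) are both empty.
Hence every string is accepted by P iff it is accepted by Q, and the two languages coincide.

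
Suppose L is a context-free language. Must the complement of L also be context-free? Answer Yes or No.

CFLs are closed under union, so if they were also closed under complement they would be closed under intersection by De Morgan (L₁ ∩ L₂ is the complement of the union of the complements). But {aⁿbⁿcᵐ} ∩ {aᵐbⁿcⁿ} = {aⁿbⁿcⁿ} is not context-free although both operands are.

No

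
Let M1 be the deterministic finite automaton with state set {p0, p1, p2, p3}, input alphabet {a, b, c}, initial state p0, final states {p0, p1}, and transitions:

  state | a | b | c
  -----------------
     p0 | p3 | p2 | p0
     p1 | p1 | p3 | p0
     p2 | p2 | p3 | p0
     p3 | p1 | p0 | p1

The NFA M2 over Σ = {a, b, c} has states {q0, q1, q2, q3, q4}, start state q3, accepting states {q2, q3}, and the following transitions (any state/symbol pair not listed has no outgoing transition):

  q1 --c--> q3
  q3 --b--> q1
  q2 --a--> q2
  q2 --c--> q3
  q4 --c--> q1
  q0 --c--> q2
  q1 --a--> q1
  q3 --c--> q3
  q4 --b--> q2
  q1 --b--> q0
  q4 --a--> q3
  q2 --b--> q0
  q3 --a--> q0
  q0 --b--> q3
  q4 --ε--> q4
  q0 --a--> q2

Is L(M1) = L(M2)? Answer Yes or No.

Exploring the product automaton M1 × M2 from the start pair (p0, q3), following both machines on each input symbol, reaches 4 state pairs: (p0, q3), (p3, q0), (p2, q1), (p1, q2).
M1 accepts in {p0, p1} and M2 accepts in {q2, q3}. In every reachable pair the two components are either both accepting — (p0, q3), (p1, q2) — or both non-accepting, so no string is accepted by exactly one of the machines: L(M1) \ L(M2) and L(M2) \ L(M1) are both empty.
Hence every string is accepted by M1 iff it is accepted by M2, and the two languages coincide.

Yes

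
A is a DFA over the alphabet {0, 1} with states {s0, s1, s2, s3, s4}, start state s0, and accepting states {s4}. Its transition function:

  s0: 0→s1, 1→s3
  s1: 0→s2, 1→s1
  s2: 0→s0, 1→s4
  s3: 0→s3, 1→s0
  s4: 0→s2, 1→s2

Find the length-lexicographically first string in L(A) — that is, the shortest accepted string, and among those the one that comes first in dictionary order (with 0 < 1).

A breadth-first search from s0 reaches an accepting state first via the path s0 → s1 → s2 → s4 on input 001.
No string of length < 3 is accepted (BFS exhausts all shorter strings without reaching an accepting state), and 001 is the lexicographically least accepting string of length 3.

001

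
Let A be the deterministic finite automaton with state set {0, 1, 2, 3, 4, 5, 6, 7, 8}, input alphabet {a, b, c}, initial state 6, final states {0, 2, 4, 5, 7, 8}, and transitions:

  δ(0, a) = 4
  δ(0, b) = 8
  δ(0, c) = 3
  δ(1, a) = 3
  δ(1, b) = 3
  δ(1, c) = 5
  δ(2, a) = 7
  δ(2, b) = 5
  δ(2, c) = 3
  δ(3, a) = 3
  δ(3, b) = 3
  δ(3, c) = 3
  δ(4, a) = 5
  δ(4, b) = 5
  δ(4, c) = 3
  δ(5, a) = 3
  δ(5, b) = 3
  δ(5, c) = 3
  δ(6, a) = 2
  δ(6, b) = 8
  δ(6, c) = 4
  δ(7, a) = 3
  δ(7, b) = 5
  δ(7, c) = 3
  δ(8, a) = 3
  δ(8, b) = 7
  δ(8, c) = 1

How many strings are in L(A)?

11

The useful subgraph on states {1, 2, 4, 5, 6, 7, 8} is acyclic, so L(A) is finite; the longest accepting path visits 4 useful states, giving maximum string length 3.
Counting accepting paths from 6 by length: 3 of length 1, 5 of length 2, 3 of length 3. Total 11.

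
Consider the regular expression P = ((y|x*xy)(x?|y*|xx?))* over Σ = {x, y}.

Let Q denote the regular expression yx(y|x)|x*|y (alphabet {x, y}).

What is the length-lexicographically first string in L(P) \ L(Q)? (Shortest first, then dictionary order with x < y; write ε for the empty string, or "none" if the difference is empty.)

The string xy is accepted by P but not by Q.
No shorter string lies in the difference, and xy is the lexicographically first length-2 string in L(P) \ L(Q).

xy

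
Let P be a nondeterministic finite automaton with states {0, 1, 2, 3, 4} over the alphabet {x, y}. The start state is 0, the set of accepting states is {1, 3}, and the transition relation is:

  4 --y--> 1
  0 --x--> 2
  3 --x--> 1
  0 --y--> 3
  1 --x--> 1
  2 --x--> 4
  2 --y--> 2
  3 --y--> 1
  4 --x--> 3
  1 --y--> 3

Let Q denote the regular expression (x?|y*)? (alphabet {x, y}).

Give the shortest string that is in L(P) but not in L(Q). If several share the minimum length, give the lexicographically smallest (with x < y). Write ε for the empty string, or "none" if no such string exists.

The string yx is accepted by P but not by Q.
No shorter string lies in the difference, and yx is the lexicographically first length-2 string in L(P) \ L(Q).

yx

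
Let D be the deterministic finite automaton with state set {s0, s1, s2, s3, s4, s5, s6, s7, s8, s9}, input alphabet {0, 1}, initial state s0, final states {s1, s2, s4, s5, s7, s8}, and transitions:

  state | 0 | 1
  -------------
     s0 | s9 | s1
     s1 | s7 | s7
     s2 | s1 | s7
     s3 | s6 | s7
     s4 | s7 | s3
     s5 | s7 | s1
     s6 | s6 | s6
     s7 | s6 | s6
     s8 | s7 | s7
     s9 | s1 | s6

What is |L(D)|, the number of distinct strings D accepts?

6

The useful subgraph on states {s0, s1, s7, s9} is acyclic, so L(D) is finite; the longest accepting path visits 4 useful states, giving maximum string length 3.
Counting accepting paths from s0 by length: 1 of length 1, 3 of length 2, 2 of length 3. Total 6.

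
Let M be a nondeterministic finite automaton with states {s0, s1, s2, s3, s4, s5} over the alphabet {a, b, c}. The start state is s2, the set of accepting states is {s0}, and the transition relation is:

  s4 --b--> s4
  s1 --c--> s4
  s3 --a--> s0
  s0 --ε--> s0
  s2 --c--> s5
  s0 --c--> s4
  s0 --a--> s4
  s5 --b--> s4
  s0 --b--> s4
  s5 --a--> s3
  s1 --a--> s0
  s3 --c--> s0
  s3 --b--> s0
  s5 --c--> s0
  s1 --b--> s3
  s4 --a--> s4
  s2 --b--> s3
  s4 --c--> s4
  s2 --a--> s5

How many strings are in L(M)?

The useful subgraph on states {s0, s2, s3, s5} is acyclic, so L(M) is finite; the longest accepting path visits 4 useful states, giving maximum string length 3.
Counting accepting paths from s2 by length: 5 of length 2, 6 of length 3. Total 11.

11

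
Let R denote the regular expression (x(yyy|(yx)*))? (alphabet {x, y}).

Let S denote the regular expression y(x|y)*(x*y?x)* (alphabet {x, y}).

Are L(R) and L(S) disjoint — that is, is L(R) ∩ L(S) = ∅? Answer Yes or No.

Converting the expression R to a DFA (subset construction, then merging equivalent states) gives the minimal DFA with states {r0, r1, r2, r3, r4, r5, r6, r7}, start state r0, accepting states {r0, r1, r4, r7} and transitions r0: x→r1, y→r2; r1: x→r2, y→r3; r2: x→r2, y→r2; r3: x→r4, y→r5; r4: x→r2, y→r6; r5: x→r2, y→r7; r6: x→r4, y→r2; r7: x→r2, y→r2.
Converting the expression S to a DFA (subset construction, then merging equivalent states) gives the minimal DFA with states {s0, s1, s2}, start state s0, accepting states {s2} and transitions s0: x→s1, y→s2; s1: x→s1, y→s1; s2: x→s2, y→s2.
Exploring the product automaton R × S from the start pair (r0, s0), following both machines on each input symbol, reaches 9 state pairs: (r0, s0), (r1, s1), (r2, s2), (r2, s1), (r3, s1), (r4, s1), (r5, s1), (r6, s1), (r7, s1).
R accepts in {r0, r1, r4, r7} and S accepts in {s2}; no reachable pair has both components accepting, so no string drives both machines to acceptance simultaneously and L(R) ∩ L(S) = ∅.
So no string is accepted by both, and the intersection is empty.

Yes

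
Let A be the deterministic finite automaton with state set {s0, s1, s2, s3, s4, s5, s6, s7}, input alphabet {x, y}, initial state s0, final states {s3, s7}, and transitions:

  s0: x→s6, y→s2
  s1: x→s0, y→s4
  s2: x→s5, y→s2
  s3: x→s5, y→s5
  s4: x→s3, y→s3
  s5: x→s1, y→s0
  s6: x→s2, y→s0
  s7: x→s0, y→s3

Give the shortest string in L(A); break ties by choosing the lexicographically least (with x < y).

A breadth-first search from s0 reaches an accepting state first via the path s0 → s2 → s5 → s1 → s4 → s3 on input yxxyx.
No string of length < 5 is accepted (BFS exhausts all shorter strings without reaching an accepting state), and yxxyx is the lexicographically least accepting string of length 5.

yxxyx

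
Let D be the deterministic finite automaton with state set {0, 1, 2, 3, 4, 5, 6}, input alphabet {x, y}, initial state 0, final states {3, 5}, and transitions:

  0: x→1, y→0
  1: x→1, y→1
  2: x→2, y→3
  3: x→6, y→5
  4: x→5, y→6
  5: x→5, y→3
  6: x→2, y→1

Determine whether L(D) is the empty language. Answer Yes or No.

The states reachable from the start state are {0, 1}.
None of the accepting states {3, 5} is reachable, so no string is accepted and L(D) = ∅.

Yes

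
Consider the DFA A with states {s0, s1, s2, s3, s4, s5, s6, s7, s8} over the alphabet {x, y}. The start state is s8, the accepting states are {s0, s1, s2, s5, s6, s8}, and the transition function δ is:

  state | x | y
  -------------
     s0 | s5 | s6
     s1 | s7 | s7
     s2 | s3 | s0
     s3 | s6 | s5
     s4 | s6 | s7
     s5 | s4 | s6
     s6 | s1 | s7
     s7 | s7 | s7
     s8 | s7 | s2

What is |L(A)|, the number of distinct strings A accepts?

The useful subgraph on states {s0, s1, s2, s3, s4, s5, s6, s8} is acyclic, so L(A) is finite; the longest accepting path visits 7 useful states, giving maximum string length 6.
Counting accepting paths from s8 by length: 1 of length 0, 1 of length 1, 1 of length 2, 4 of length 3, 4 of length 4, 4 of length 5, 2 of length 6. Total 17.

17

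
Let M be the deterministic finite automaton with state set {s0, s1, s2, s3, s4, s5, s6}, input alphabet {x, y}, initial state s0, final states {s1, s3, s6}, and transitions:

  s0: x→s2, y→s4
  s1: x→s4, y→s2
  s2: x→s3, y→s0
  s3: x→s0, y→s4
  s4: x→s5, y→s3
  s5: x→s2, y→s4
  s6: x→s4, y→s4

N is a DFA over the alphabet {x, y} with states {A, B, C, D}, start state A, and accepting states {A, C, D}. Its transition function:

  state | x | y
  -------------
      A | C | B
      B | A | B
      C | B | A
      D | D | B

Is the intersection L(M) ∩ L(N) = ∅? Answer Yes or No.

Yes

Exploring the product automaton M × N from the start pair (s0, A), following both machines on each input symbol, reaches 5 state pairs: (s0, A), (s2, C), (s4, B), (s3, B), (s5, A).
M accepts in {s1, s3, s6} and N accepts in {A, C, D}; no reachable pair has both components accepting, so no string drives both machines to acceptance simultaneously and L(M) ∩ L(N) = ∅.
So no string is accepted by both, and the intersection is empty.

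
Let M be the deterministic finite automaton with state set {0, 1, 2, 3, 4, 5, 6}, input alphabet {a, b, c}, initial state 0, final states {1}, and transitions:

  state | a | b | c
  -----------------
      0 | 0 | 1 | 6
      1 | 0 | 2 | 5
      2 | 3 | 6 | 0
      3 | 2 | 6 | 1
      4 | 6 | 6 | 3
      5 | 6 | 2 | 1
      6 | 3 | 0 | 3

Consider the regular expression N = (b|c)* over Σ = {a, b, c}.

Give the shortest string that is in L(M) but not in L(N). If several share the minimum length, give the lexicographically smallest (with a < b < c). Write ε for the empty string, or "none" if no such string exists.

The string ab is accepted by M but not by N.
No shorter string lies in the difference, and ab is the lexicographically first length-2 string in L(M) \ L(N).

ab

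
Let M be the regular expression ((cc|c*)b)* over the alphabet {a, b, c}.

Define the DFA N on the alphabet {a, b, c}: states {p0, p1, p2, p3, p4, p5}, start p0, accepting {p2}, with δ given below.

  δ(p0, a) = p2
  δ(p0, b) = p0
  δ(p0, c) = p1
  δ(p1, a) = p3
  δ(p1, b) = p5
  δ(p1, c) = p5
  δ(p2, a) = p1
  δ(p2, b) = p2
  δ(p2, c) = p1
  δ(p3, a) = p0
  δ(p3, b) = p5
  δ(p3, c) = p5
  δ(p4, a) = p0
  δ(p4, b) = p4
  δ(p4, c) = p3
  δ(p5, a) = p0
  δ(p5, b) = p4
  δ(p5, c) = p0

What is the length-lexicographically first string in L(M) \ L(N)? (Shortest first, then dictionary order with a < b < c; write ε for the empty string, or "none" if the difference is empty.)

The empty string ε is accepted by M but not by N.
Since ε is the unique shortest string, it is the required witness.

ε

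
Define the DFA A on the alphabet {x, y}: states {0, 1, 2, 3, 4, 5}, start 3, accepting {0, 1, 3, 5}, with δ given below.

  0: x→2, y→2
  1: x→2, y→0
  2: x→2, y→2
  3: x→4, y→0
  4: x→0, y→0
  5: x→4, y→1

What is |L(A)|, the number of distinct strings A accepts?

The useful subgraph on states {0, 3, 4} is acyclic, so L(A) is finite; the longest accepting path visits 3 useful states, giving maximum string length 2.
Counting accepting paths from 3 by length: 1 of length 0, 1 of length 1, 2 of length 2. Total 4.

4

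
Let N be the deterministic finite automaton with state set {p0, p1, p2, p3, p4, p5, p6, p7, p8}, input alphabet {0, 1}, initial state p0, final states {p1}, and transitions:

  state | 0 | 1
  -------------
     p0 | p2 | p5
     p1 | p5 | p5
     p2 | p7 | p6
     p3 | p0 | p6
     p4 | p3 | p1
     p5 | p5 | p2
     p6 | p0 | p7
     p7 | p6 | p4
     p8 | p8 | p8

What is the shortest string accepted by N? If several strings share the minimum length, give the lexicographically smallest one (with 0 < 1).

0011

A breadth-first search from p0 reaches an accepting state first via the path p0 → p2 → p7 → p4 → p1 on input 0011.
No string of length < 4 is accepted (BFS exhausts all shorter strings without reaching an accepting state), and 0011 is the lexicographically least accepting string of length 4.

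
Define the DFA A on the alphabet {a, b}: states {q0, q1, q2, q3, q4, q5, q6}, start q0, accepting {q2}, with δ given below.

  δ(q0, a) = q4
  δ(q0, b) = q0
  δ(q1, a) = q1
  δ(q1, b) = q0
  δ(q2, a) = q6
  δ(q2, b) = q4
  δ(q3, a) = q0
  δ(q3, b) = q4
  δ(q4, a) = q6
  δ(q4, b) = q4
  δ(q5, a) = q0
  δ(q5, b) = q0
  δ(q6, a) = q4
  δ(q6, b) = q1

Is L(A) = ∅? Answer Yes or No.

Yes

The states reachable from the start state are {q0, q1, q4, q6}.
None of the accepting states {q2} is reachable, so no string is accepted and L(A) = ∅.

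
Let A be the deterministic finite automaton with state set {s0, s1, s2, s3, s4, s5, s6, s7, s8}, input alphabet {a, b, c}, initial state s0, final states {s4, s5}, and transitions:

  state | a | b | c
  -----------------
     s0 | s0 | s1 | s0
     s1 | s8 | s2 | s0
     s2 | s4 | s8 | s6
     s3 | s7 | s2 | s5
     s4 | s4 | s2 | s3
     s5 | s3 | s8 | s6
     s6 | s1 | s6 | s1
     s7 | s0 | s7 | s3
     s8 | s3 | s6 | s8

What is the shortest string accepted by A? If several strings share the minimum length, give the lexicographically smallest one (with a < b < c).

bba

A breadth-first search from s0 reaches an accepting state first via the path s0 → s1 → s2 → s4 on input bba.
No string of length < 3 is accepted (BFS exhausts all shorter strings without reaching an accepting state), and bba is the lexicographically least accepting string of length 3.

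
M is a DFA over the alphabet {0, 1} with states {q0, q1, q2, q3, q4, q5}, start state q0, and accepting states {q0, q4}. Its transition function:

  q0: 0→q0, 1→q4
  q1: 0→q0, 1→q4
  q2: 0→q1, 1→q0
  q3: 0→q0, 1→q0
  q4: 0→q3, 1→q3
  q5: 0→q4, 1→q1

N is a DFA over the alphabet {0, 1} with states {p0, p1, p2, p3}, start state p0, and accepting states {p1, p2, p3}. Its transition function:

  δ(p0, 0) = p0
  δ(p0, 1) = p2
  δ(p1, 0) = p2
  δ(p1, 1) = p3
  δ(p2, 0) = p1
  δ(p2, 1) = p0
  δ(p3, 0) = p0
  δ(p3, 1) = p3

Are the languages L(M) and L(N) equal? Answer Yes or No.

No

The empty string ε is accepted by M but rejected by N.
So L(M) ≠ L(N).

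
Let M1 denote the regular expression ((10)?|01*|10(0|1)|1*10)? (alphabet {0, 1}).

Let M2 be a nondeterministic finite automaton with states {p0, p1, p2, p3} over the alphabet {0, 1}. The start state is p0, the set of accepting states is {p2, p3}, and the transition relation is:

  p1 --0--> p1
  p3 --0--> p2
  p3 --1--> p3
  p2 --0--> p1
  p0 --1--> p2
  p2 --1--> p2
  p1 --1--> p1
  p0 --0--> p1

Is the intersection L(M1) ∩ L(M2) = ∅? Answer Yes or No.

Yes

Converting the expression M1 to a DFA (subset construction, then merging equivalent states) gives the minimal DFA with states {r0, r1, r2, r3, r4, r5, r6}, start state r0, accepting states {r0, r1, r4, r6} and transitions r0: 0→r1, 1→r2; r1: 0→r3, 1→r1; r2: 0→r4, 1→r5; r3: 0→r3, 1→r3; r4: 0→r6, 1→r6; r5: 0→r6, 1→r5; r6: 0→r3, 1→r3.
Exploring the product automaton M1 × M2 from the start pair (r0, p0), following both machines on each input symbol, reaches 7 state pairs: (r0, p0), (r1, p1), (r2, p2), (r3, p1), (r4, p1), (r5, p2), (r6, p1).
M1 accepts in {r0, r1, r4, r6} and M2 accepts in {p2, p3}; no reachable pair has both components accepting, so no string drives both machines to acceptance simultaneously and L(M1) ∩ L(M2) = ∅.
So no string is accepted by both, and the intersection is empty.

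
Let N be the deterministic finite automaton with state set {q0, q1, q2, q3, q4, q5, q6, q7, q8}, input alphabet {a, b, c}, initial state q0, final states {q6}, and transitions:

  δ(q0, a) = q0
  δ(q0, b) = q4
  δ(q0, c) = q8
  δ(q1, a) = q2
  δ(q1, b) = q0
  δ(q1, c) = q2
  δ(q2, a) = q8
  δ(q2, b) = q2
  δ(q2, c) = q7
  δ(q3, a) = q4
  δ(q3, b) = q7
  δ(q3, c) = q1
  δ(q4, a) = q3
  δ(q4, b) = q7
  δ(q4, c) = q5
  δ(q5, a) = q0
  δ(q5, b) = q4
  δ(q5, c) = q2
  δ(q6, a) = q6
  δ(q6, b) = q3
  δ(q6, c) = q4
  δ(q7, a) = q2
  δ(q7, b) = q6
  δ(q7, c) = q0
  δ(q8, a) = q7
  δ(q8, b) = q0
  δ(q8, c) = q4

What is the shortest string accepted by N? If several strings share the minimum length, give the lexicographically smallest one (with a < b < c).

bbb

A breadth-first search from q0 reaches an accepting state first via the path q0 → q4 → q7 → q6 on input bbb.
No string of length < 3 is accepted (BFS exhausts all shorter strings without reaching an accepting state), and bbb is the lexicographically least accepting string of length 3.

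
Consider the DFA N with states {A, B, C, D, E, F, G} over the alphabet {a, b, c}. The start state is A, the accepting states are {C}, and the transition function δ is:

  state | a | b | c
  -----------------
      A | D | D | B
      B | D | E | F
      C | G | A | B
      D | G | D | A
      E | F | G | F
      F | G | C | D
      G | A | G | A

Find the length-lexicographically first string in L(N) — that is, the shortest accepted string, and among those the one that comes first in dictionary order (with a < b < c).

A breadth-first search from A reaches an accepting state first via the path A → B → F → C on input ccb.
No string of length < 3 is accepted (BFS exhausts all shorter strings without reaching an accepting state), and ccb is the lexicographically least accepting string of length 3.

ccb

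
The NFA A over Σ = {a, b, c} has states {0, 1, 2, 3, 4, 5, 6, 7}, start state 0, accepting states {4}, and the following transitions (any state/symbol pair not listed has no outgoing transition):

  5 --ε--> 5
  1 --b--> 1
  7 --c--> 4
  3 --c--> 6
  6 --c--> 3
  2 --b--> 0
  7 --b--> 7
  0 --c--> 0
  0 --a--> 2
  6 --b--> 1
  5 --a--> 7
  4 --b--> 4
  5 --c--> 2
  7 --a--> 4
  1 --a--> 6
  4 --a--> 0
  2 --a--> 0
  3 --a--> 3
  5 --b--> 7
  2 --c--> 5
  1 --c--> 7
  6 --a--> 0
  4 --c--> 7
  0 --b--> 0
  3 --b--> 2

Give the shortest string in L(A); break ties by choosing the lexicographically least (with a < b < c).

acaa

A breadth-first search from 0 reaches an accepting state first via the path 0 → 2 → 5 → 7 → 4 on input acaa.
No string of length < 4 is accepted (BFS exhausts all shorter strings without reaching an accepting state), and acaa is the lexicographically least accepting string of length 4.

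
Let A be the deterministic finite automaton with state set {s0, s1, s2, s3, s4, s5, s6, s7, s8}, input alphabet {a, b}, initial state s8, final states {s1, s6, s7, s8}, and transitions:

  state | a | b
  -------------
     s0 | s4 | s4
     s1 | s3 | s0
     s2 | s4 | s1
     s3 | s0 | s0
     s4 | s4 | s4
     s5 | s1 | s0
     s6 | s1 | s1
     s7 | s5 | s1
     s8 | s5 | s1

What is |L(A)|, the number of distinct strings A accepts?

The useful subgraph on states {s1, s5, s8} is acyclic, so L(A) is finite; the longest accepting path visits 3 useful states, giving maximum string length 2.
Counting accepting paths from s8 by length: 1 of length 0, 1 of length 1, 1 of length 2. Total 3.

3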